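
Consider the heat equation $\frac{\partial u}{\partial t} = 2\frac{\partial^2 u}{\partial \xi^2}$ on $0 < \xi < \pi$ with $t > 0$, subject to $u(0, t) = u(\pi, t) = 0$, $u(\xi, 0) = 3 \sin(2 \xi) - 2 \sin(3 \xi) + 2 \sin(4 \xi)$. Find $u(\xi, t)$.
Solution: Using separation of variables $u = X(\xi)T(t)$:
Eigenfunctions: $\sin(n\xi)$, $n = 1, 2, 3, \ldots$
General solution: $u(\xi, t) = \sum c_n \sin(n\xi) e^{-2n^2 t}$
Matching $u(\xi,0) = 3 \sin(2 \xi) - 2 \sin(3 \xi) + 2 \sin(4 \xi)$ term by term: $c_2=3, c_3=-2, c_4=2$.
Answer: $u(\xi, t) = 3 e^{-8 t} \sin(2 \xi) - 2 e^{-18 t} \sin(3 \xi) + 2 e^{-32 t} \sin(4 \xi)$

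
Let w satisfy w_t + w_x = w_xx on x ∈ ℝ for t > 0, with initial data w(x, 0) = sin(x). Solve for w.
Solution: Moving frame: η = x - t, σ = t, w = u(η,σ), so w_t = u_σ - u_η and w_xx = u_ηη.
Hence w_t + w_x = u_σ and the PDE becomes the heat equation u_σ = u_ηη on η ∈ ℝ.
Initial data: u(η,0) = w(η,0) = sin(η). Each mode sin(nη) decays as exp(-n²σ) on ℝ, so u(η,σ) = Σ c_n exp(-n²σ) sin(nη) with c_1=1: u(η,σ) = exp(-σ)sin(η).
Substituting back: w(x,t) = u(x - t, t).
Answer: w(x, t) = -exp(-t)sin(t - x)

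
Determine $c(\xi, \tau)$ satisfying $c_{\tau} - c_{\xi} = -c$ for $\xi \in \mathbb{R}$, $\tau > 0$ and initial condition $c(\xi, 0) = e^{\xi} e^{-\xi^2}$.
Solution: Substitute $c = e^{\xi}u$, i.e. $u = e^{-\xi}c$.
By the product rule, $c_{\xi} = e^{\xi}(u_{\xi} + u)$, $c_{\tau} = e^{\xi}u_{\tau}$.
Substituting into the PDE and dividing by $e^{\xi}$: $u_{\tau} - (u_{\xi} + u) = -u$.
The lower-order terms cancel, leaving the standard advection equation $u_{\tau} - u_{\xi} = 0$.
Initial data for $u$: $u(\xi,0) = e^{-\xi}c(\xi,0) = e^{-\xi^2}$.
Solve for $u$:
  By method of characteristics (waves move left with speed 1):
  Along characteristics $\xi + \tau =$ const, $u$ is constant, so $u(\xi,\tau) = f(\xi + \tau)$ with $f = u( \cdot , 0)$.
Hence $u(\xi,\tau) = e^{-(\xi + \tau)^2}$.
Transform back: $c(\xi,\tau) = e^{\xi}u(\xi,\tau)$.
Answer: $c(\xi, \tau) = e^{\xi} e^{-(\tau + \xi)^2}$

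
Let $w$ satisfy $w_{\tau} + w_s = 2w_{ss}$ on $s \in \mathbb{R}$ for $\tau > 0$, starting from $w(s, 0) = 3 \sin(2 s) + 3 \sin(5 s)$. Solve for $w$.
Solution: Moving frame: $\eta = s - \tau$, $\sigma = \tau$, $w = u(\eta,\sigma)$, so $w_{\tau} = u_{\sigma} - u_{\eta}$ and $w_{ss} = u_{\eta\eta}$.
Hence $w_{\tau} + w_s = u_{\sigma}$ and the PDE becomes the heat equation $u_{\sigma} = 2u_{\eta\eta}$ on $\eta \in \mathbb{R}$.
Initial data: $u(\eta,0) = w(\eta,0) = 3 \sin(2 \eta) + 3 \sin(5 \eta)$. Each mode $\sin(n\eta)$ decays as $e^{-2n^2\sigma}$ on $\mathbb{R}$, so $u(\eta,\sigma) = \sum c_n e^{-2n^2\sigma} \sin(n\eta)$ with $c_2=3, c_5=3$: $u(\eta,\sigma) = 3 e^{-8 \sigma} \sin(2 \eta) + 3 e^{-50 \sigma} \sin(5 \eta)$.
Substituting back: $w(s,\tau) = u(s - \tau, \tau)$.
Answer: $w(s, \tau) = -3 e^{-8 \tau} \sin(2 \tau - 2 s) - 3 e^{-50 \tau} \sin(5 \tau - 5 s)$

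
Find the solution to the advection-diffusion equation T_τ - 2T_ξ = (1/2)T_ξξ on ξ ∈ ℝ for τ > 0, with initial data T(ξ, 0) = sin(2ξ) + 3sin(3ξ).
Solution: Change to a moving frame: let η = ξ + 2τ, σ = τ and write T(ξ,τ) = u(η,σ).
By the chain rule T_τ = u_σ + 2u_η, T_ξ = u_η, T_ξξ = u_ηη.
Then T_τ - 2T_ξ = u_σ: the advection term cancels and the PDE becomes the heat equation u_σ = (1/2)u_ηη on η ∈ ℝ.
Initial data: u(η,0) = T(η,0) = sin(2η) + 3sin(3η).
On η ∈ ℝ each mode satisfies (sin(nη))″ = -n² sin(nη), so exp(-n²σ/2) sin(nη) solves the heat equation; by superposition u(η,σ) = Σ c_n exp(-n²σ/2) sin(nη).
Reading off the coefficients: c_2=1, c_3=3, so u(η,σ) = exp(-2σ)sin(2η) + 3exp(-9σ/2)sin(3η).
Substituting back η = ξ + 2τ, σ = τ: T(ξ,τ) = u(ξ + 2τ, τ).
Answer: T(ξ, τ) = exp(-2τ)sin(2ξ + 4τ) + 3exp(-9τ/2)sin(3ξ + 6τ)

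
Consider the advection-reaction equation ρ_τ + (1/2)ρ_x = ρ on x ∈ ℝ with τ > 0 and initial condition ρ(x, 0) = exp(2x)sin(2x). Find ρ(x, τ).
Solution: Substitute ρ = exp(2x)u.
Then ρ_x = exp(2x)(u_x + 2u), ρ_τ = exp(2x)u_τ; substituting and dividing by exp(2x), the lower-order terms cancel: u_τ + (1/2)u_x = 0 (standard advection equation).
Data for u: u(x,0) = exp(-2x)ρ(x,0) = sin(2x).
By characteristics (dx/dτ = 1/2), u(x,τ) = f(x - (1/2)τ) with f = u(·, 0).
So u(x,τ) = sin(2x - τ), and ρ(x,τ) = exp(2x)u(x,τ).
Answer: ρ(x, τ) = exp(2x)sin(2x - τ)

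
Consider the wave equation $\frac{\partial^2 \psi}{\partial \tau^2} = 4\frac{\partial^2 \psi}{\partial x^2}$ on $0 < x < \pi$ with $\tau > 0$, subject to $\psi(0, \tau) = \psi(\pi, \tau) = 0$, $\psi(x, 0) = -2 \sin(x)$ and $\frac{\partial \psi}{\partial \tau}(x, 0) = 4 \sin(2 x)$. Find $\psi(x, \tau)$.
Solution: Separating variables: $\psi = \sum [A_n \cos(\omega_n \tau) + B_n \sin(\omega_n \tau)] \sin(nx)$, $\omega_n = 2n$. From ICs ($B_n$ = velocity coefficient / $\omega_n$): $A_1=-2, B_2=1$.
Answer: $\psi(x, \tau) = \sin(4 \tau) \sin(2 x) - 2 \sin(x) \cos(2 \tau)$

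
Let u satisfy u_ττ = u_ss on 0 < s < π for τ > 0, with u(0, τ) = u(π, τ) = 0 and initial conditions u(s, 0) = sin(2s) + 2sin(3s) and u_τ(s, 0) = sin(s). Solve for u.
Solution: Separating variables: u = Σ [A_n cos(ω_n τ) + B_n sin(ω_n τ)] sin(ns), ω_n = n. From ICs (B_n = velocity coefficient / ω_n): A_2=1, A_3=2, B_1=1.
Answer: u(s, τ) = sin(s)sin(τ) + sin(2s)cos(2τ) + 2sin(3s)cos(3τ)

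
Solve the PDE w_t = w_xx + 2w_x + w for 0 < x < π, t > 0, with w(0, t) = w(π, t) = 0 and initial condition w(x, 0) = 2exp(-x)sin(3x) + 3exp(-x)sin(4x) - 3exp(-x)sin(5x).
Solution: Substitute w = exp(-x)u.
Then w_x = exp(-x)(u_x - u), w_xx = exp(-x)(u_xx - 2u_x + u), w_t = exp(-x)u_t; substituting and dividing by exp(-x), the lower-order terms cancel: u_t = u_xx (standard heat equation).
Data for u: u(x,0) = exp(x)w(x,0) = 2sin(3x) + 3sin(4x) - 3sin(5x). The boundary conditions carry over: u(0,t) = u(π,t) = 0.
Separating variables: u = Σ c_n exp(-n²t) sin(nx). From u(x,0) = 2sin(3x) + 3sin(4x) - 3sin(5x): c_3=2, c_4=3, c_5=-3.
So u(x,t) = 2exp(-9t)sin(3x) + 3exp(-16t)sin(4x) - 3exp(-25t)sin(5x), and w(x,t) = exp(-x)u(x,t).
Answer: w(x, t) = 2exp(-9t)exp(-x)sin(3x) + 3exp(-16t)exp(-x)sin(4x) - 3exp(-25t)exp(-x)sin(5x)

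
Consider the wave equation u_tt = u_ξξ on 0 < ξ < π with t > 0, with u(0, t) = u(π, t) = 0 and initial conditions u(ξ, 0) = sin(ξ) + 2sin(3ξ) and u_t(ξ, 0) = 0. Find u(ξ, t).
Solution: Using separation of variables u = X(ξ)T(t):
Eigenfunctions: sin(nξ), n = 1, 2, 3, ...
General solution: u(ξ, t) = Σ [A_n cos(n t) + B_n sin(n t)] sin(nξ)
From u(ξ,0) = sin(ξ) + 2sin(3ξ): A_1=1, A_3=2. From u_t(ξ,0) = 0: all B_n = 0.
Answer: u(ξ, t) = sin(ξ)cos(t) + 2sin(3ξ)cos(3t)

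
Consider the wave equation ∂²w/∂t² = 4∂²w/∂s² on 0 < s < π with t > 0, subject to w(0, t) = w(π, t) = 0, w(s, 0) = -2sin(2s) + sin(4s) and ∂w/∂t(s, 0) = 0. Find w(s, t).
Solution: Separating variables: w = Σ [A_n cos(ω_n t) + B_n sin(ω_n t)] sin(ns), ω_n = 2n. From ICs: A_2=-2, A_4=1.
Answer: w(s, t) = -2sin(2s)cos(4t) + sin(4s)cos(8t)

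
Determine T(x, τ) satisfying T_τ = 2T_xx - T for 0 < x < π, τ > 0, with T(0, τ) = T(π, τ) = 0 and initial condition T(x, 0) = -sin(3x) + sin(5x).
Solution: Substitute T = exp(-τ)u, i.e. u = exp(τ)T.
By the product rule, T_τ = exp(-τ)(u_τ - u), T_xx = exp(-τ)u_xx.
Substituting into the PDE and dividing by exp(-τ): u_τ - u = 2u_xx - u.
The lower-order terms cancel, leaving the standard heat equation u_τ = 2u_xx.
Initial data for u: u(x,0) = T(x,0) = -sin(3x) + sin(5x). The boundary conditions carry over: u(0,τ) = u(π,τ) = 0.
Solve for u:
  Using separation of variables u = X(x)G(τ):
  Eigenfunctions: sin(nx), n = 1, 2, 3, ...
  General solution: u(x, τ) = Σ c_n sin(nx) exp(-2n² τ)
  Matching u(x,0) = -sin(3x) + sin(5x) term by term: c_3=-1, c_5=1.
Hence u(x,τ) = -exp(-18τ)sin(3x) + exp(-50τ)sin(5x).
Transform back: T(x,τ) = exp(-τ)u(x,τ).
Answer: T(x, τ) = -exp(-19τ)sin(3x) + exp(-51τ)sin(5x)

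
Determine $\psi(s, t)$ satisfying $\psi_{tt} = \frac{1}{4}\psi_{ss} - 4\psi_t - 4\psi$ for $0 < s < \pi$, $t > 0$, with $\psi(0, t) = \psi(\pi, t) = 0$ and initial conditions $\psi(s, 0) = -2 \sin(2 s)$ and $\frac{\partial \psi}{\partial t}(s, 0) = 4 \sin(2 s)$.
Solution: Substitute $\psi = e^{-2t}u$, i.e. $u = e^{2t}\psi$.
By the product rule, $\psi_t = e^{-2t}(u_t - 2u)$, $\psi_{tt} = e^{-2t}(u_{tt} - 4u_t + 4u)$, $\psi_{ss} = e^{-2t}u_{ss}$.
Substituting into the PDE and dividing by $e^{-2t}$: $u_{tt} - 4u_t + 4u = \frac{1}{4}u_{ss} - 4(u_t - 2u) - 4u$.
The lower-order terms cancel, leaving the standard wave equation $u_{tt} = \frac{1}{4}u_{ss}$.
Initial data for $u$: $u(s,0) = \psi(s,0) = -2 \sin(2 s)$; $u_t(s,0) = \psi_t(s,0) + 2\psi(s,0) = 0$. The boundary conditions carry over: $u(0,t) = u(\pi,t) = 0$.
Solve for $u$:
  Using separation of variables $u = X(s)T(t)$:
  Eigenfunctions: $\sin(ns)$, $n = 1, 2, 3, \ldots$
  General solution: $u(s, t) = \sum [A_n \cos(n t/2) + B_n \sin(n t/2)] \sin(ns)$
  From $u(s,0) = -2 \sin(2 s)$: $A_2=-2$. From $u_t(s,0) = 0$: all $B_n = 0$.
Hence $u(s,t) = -2 \sin(2 s) \cos(t)$.
Transform back: $\psi(s,t) = e^{-2t}u(s,t)$.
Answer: $\psi(s, t) = -2 e^{-2 t} \sin(2 s) \cos(t)$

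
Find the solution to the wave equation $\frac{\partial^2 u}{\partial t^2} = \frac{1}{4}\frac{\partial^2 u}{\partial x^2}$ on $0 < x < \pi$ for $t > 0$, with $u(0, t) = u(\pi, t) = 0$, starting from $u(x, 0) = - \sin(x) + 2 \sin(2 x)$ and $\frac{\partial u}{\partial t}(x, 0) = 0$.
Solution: Using separation of variables $u = X(x)T(t)$:
Eigenfunctions: $\sin(nx)$, $n = 1, 2, 3, \ldots$
General solution: $u(x, t) = \sum [A_n \cos(n t/2) + B_n \sin(n t/2)] \sin(nx)$
From $u(x,0) = - \sin(x) + 2 \sin(2 x)$: $A_1=-1, A_2=2$. From $u_t(x,0) = 0$: all $B_n = 0$.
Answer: $u(x, t) = - \sin(x) \cos(t/2) + 2 \sin(2 x) \cos(t)$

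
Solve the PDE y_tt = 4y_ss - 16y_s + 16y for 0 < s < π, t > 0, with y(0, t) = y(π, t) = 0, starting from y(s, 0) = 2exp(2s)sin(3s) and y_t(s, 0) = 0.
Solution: Substitute y = exp(2s)u, i.e. u = exp(-2s)y.
By the product rule, y_s = exp(2s)(u_s + 2u), y_ss = exp(2s)(u_ss + 4u_s + 4u), y_tt = exp(2s)u_tt.
Substituting into the PDE and dividing by exp(2s): u_tt = 4(u_ss + 4u_s + 4u) - 16(u_s + 2u) + 16u.
The lower-order terms cancel, leaving the standard wave equation u_tt = 4u_ss.
Initial data for u: u(s,0) = exp(-2s)y(s,0) = 2sin(3s); u_t(s,0) = exp(-2s)y_t(s,0) = 0. The boundary conditions carry over: u(0,t) = u(π,t) = 0.
Solve for u:
  Using separation of variables u = X(s)T(t):
  Eigenfunctions: sin(ns), n = 1, 2, 3, ...
  General solution: u(s, t) = Σ [A_n cos(2n t) + B_n sin(2n t)] sin(ns)
  From u(s,0) = 2sin(3s): A_3=2. From u_t(s,0) = 0: all B_n = 0.
Hence u(s,t) = 2sin(3s)cos(6t).
Transform back: y(s,t) = exp(2s)u(s,t).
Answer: y(s, t) = 2exp(2s)sin(3s)cos(6t)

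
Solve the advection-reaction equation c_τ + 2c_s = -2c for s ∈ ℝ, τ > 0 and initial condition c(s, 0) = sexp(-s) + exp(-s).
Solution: Substitute c = exp(-s)u, i.e. u = exp(s)c.
By the product rule, c_s = exp(-s)(u_s - u), c_τ = exp(-s)u_τ.
Substituting into the PDE and dividing by exp(-s): u_τ + 2(u_s - u) = -2u.
The lower-order terms cancel, leaving the standard advection equation u_τ + 2u_s = 0.
Initial data for u: u(s,0) = exp(s)c(s,0) = s + 1.
Solve for u:
  By method of characteristics (waves move right with speed 2):
  Along characteristics s - 2τ = const, u is constant, so u(s,τ) = f(s - 2τ) with f = u(·, 0).
Hence u(s,τ) = s - 2τ + 1.
Transform back: c(s,τ) = exp(-s)u(s,τ).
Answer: c(s, τ) = sexp(-s) - 2τexp(-s) + exp(-s)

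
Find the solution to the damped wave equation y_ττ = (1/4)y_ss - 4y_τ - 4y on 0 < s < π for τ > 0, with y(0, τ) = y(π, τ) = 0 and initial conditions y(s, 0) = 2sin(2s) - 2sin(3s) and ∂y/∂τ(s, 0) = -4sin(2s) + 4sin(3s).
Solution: Substitute y = exp(-2τ)u, i.e. u = exp(2τ)y.
By the product rule, y_τ = exp(-2τ)(u_τ - 2u), y_ττ = exp(-2τ)(u_ττ - 4u_τ + 4u), y_ss = exp(-2τ)u_ss.
Substituting into the PDE and dividing by exp(-2τ): u_ττ - 4u_τ + 4u = (1/4)u_ss - 4(u_τ - 2u) - 4u.
The lower-order terms cancel, leaving the standard wave equation u_ττ = (1/4)u_ss.
Initial data for u: u(s,0) = y(s,0) = 2sin(2s) - 2sin(3s); u_τ(s,0) = y_τ(s,0) + 2y(s,0) = 0. The boundary conditions carry over: u(0,τ) = u(π,τ) = 0.
Solve for u:
  Using separation of variables u = X(s)T(τ):
  Eigenfunctions: sin(ns), n = 1, 2, 3, ...
  General solution: u(s, τ) = Σ [A_n cos(n τ/2) + B_n sin(n τ/2)] sin(ns)
  From u(s,0) = 2sin(2s) - 2sin(3s): A_2=2, A_3=-2. From u_τ(s,0) = 0: all B_n = 0.
Hence u(s,τ) = 2sin(2s)cos(τ) - 2sin(3s)cos(3τ/2).
Transform back: y(s,τ) = exp(-2τ)u(s,τ).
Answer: y(s, τ) = 2exp(-2τ)sin(2s)cos(τ) - 2exp(-2τ)sin(3s)cos(3τ/2)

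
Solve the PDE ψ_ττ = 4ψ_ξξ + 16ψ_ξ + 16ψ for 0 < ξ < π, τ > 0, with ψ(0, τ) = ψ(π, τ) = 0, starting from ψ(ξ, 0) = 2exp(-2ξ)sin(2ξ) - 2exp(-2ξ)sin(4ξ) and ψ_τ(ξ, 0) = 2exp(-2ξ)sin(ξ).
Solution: Substitute ψ = exp(-2ξ)u.
Then ψ_ξ = exp(-2ξ)(u_ξ - 2u), ψ_ξξ = exp(-2ξ)(u_ξξ - 4u_ξ + 4u), ψ_ττ = exp(-2ξ)u_ττ; substituting and dividing by exp(-2ξ), the lower-order terms cancel: u_ττ = 4u_ξξ (standard wave equation).
Data for u: u(ξ,0) = exp(2ξ)ψ(ξ,0) = 2sin(2ξ) - 2sin(4ξ); u_τ(ξ,0) = exp(2ξ)ψ_τ(ξ,0) = 2sin(ξ). The boundary conditions carry over: u(0,τ) = u(π,τ) = 0.
Separating variables: u = Σ [A_n cos(ω_n τ) + B_n sin(ω_n τ)] sin(nξ), ω_n = 2n. From ICs (B_n = velocity coefficient / ω_n): A_2=2, A_4=-2, B_1=1.
So u(ξ,τ) = sin(ξ)sin(2τ) + 2sin(2ξ)cos(4τ) - 2sin(4ξ)cos(8τ), and ψ(ξ,τ) = exp(-2ξ)u(ξ,τ).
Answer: ψ(ξ, τ) = exp(-2ξ)sin(ξ)sin(2τ) + 2exp(-2ξ)sin(2ξ)cos(4τ) - 2exp(-2ξ)sin(4ξ)cos(8τ)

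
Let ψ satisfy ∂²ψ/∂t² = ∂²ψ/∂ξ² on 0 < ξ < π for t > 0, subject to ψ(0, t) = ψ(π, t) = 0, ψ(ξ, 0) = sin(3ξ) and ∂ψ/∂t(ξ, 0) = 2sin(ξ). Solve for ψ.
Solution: Using separation of variables ψ = X(ξ)T(t):
Eigenfunctions: sin(nξ), n = 1, 2, 3, ...
General solution: ψ(ξ, t) = Σ [A_n cos(n t) + B_n sin(n t)] sin(nξ)
From ψ(ξ,0) = sin(3ξ): A_3=1. From ψ_t(ξ,0) = 2sin(ξ), using ψ_t(ξ,0) = Σ ω_n B_n sin(nξ) with ω_n = n: B_1 = 2/1 = 2.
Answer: ψ(ξ, t) = 2sin(t)sin(ξ) + sin(3ξ)cos(3t)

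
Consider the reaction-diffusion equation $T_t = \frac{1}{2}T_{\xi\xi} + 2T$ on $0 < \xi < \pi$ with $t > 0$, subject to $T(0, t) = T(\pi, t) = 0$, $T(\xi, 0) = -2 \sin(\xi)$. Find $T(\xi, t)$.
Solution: Substitute $T = e^{2t}u$.
Then $T_t = e^{2t}(u_t + 2u)$, $T_{\xi\xi} = e^{2t}u_{\xi\xi}$; substituting and dividing by $e^{2t}$, the lower-order terms cancel: $u_t = \frac{1}{2}u_{\xi\xi}$ (standard heat equation).
Data for $u$: $u(\xi,0) = T(\xi,0) = -2 \sin(\xi)$. The boundary conditions carry over: $u(0,t) = u(\pi,t) = 0$.
Separating variables: $u = \sum c_n e^{-n^2t/2} \sin(n\xi)$. From $u(\xi,0) = -2 \sin(\xi)$: $c_1=-2$.
So $u(\xi,t) = -2 e^{-t/2} \sin(\xi)$, and $T(\xi,t) = e^{2t}u(\xi,t)$.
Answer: $T(\xi, t) = -2 e^{3 t/2} \sin(\xi)$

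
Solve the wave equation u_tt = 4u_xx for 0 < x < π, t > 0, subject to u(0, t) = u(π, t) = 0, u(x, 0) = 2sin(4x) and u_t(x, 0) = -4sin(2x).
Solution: Separating variables: u = Σ [A_n cos(ω_n t) + B_n sin(ω_n t)] sin(nx), ω_n = 2n. From ICs (B_n = velocity coefficient / ω_n): A_4=2, B_2=-1.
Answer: u(x, t) = -sin(4t)sin(2x) + 2sin(4x)cos(8t)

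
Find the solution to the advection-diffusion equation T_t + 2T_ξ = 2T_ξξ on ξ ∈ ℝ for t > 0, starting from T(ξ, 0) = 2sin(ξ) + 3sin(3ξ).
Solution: Moving frame: η = ξ - 2t, σ = t, T = u(η,σ), so T_t = u_σ - 2u_η and T_ξξ = u_ηη.
Hence T_t + 2T_ξ = u_σ and the PDE becomes the heat equation u_σ = 2u_ηη on η ∈ ℝ.
Initial data: u(η,0) = T(η,0) = 2sin(η) + 3sin(3η). Each mode sin(nη) decays as exp(-2n²σ) on ℝ, so u(η,σ) = Σ c_n exp(-2n²σ) sin(nη) with c_1=2, c_3=3: u(η,σ) = 2exp(-2σ)sin(η) + 3exp(-18σ)sin(3η).
Substituting back: T(ξ,t) = u(ξ - 2t, t).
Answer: T(ξ, t) = -2exp(-2t)sin(2t - ξ) - 3exp(-18t)sin(6t - 3ξ)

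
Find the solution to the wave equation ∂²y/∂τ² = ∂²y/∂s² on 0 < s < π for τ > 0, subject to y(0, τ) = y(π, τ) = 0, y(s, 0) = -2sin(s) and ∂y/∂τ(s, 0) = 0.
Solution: Separating variables: y = Σ [A_n cos(ω_n τ) + B_n sin(ω_n τ)] sin(ns), ω_n = n. From ICs: A_1=-2.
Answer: y(s, τ) = -2sin(s)cos(τ)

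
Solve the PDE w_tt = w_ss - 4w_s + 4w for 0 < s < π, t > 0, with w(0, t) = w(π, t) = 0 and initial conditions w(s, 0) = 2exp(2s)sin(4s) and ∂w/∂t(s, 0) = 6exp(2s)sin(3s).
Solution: Substitute w = exp(2s)u.
Then w_s = exp(2s)(u_s + 2u), w_ss = exp(2s)(u_ss + 4u_s + 4u), w_tt = exp(2s)u_tt; substituting and dividing by exp(2s), the lower-order terms cancel: u_tt = u_ss (standard wave equation).
Data for u: u(s,0) = exp(-2s)w(s,0) = 2sin(4s); u_t(s,0) = exp(-2s)w_t(s,0) = 6sin(3s). The boundary conditions carry over: u(0,t) = u(π,t) = 0.
Separating variables: u = Σ [A_n cos(ω_n t) + B_n sin(ω_n t)] sin(ns), ω_n = n. From ICs (B_n = velocity coefficient / ω_n): A_4=2, B_3=2.
So u(s,t) = 2sin(3s)sin(3t) + 2sin(4s)cos(4t), and w(s,t) = exp(2s)u(s,t).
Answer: w(s, t) = 2exp(2s)sin(3s)sin(3t) + 2exp(2s)sin(4s)cos(4t)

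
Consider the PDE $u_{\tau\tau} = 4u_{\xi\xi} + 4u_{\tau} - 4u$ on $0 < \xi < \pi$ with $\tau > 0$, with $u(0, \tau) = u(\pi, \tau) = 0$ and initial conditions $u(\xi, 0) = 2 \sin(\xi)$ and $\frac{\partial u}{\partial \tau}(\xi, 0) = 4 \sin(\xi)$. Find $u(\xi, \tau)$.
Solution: Substitute $u = e^{2\tau}w$.
Then $u_{\tau} = e^{2\tau}(w_{\tau} + 2w)$, $u_{\tau\tau} = e^{2\tau}(w_{\tau\tau} + 4w_{\tau} + 4w)$, $u_{\xi\xi} = e^{2\tau}w_{\xi\xi}$; substituting and dividing by $e^{2\tau}$, the lower-order terms cancel: $w_{\tau\tau} = 4w_{\xi\xi}$ (standard wave equation).
Data for $w$: $w(\xi,0) = u(\xi,0) = 2 \sin(\xi)$; $w_{\tau}(\xi,0) = u_{\tau}(\xi,0) - 2u(\xi,0) = 0$. The boundary conditions carry over: $w(0,\tau) = w(\pi,\tau) = 0$.
Separating variables: $w = \sum [A_n \cos(\omega_n \tau) + B_n \sin(\omega_n \tau)] \sin(n\xi)$, $\omega_n = 2n$. From ICs: $A_1=2$.
So $w(\xi,\tau) = 2 \sin(\xi) \cos(2 \tau)$, and $u(\xi,\tau) = e^{2\tau}w(\xi,\tau)$.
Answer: $u(\xi, \tau) = 2 e^{2 \tau} \sin(\xi) \cos(2 \tau)$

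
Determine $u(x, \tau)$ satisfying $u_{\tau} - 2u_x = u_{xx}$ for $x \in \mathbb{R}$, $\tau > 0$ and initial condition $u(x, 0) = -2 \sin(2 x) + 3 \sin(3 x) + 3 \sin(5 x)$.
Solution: Moving frame: $\eta = x + 2\tau$, $\sigma = \tau$, $u = w(\eta,\sigma)$, so $u_{\tau} = w_{\sigma} + 2w_{\eta}$ and $u_{xx} = w_{\eta\eta}$.
Hence $u_{\tau} - 2u_x = w_{\sigma}$ and the PDE becomes the heat equation $w_{\sigma} = w_{\eta\eta}$ on $\eta \in \mathbb{R}$.
Initial data: $w(\eta,0) = u(\eta,0) = -2 \sin(2 \eta) + 3 \sin(3 \eta) + 3 \sin(5 \eta)$. Each mode $\sin(n\eta)$ decays as $e^{-n^2\sigma}$ on $\mathbb{R}$, so $w(\eta,\sigma) = \sum c_n e^{-n^2\sigma} \sin(n\eta)$ with $c_2=-2, c_3=3, c_5=3$: $w(\eta,\sigma) = -2 e^{-4 \sigma} \sin(2 \eta) + 3 e^{-9 \sigma} \sin(3 \eta) + 3 e^{-25 \sigma} \sin(5 \eta)$.
Substituting back: $u(x,\tau) = w(x + 2\tau, \tau)$.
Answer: $u(x, \tau) = -2 e^{-4 \tau} \sin(4 \tau + 2 x) + 3 e^{-9 \tau} \sin(6 \tau + 3 x) + 3 e^{-25 \tau} \sin(10 \tau + 5 x)$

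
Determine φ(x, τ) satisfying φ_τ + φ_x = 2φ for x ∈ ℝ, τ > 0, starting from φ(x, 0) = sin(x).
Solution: Substitute φ = exp(2τ)u.
Then φ_τ = exp(2τ)(u_τ + 2u), φ_x = exp(2τ)u_x; substituting and dividing by exp(2τ), the lower-order terms cancel: u_τ + u_x = 0 (standard advection equation).
Data for u: u(x,0) = φ(x,0) = sin(x).
By characteristics (dx/dτ = 1), u(x,τ) = f(x - τ) with f = u(·, 0).
So u(x,τ) = sin(x - τ), and φ(x,τ) = exp(2τ)u(x,τ).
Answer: φ(x, τ) = exp(2τ)sin(x - τ)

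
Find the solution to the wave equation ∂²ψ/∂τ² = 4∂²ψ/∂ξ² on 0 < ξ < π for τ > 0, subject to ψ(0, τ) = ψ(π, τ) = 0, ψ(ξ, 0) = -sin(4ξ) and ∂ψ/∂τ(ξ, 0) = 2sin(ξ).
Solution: Using separation of variables ψ = X(ξ)T(τ):
Eigenfunctions: sin(nξ), n = 1, 2, 3, ...
General solution: ψ(ξ, τ) = Σ [A_n cos(2n τ) + B_n sin(2n τ)] sin(nξ)
From ψ(ξ,0) = -sin(4ξ): A_4=-1. From ψ_τ(ξ,0) = 2sin(ξ), using ψ_τ(ξ,0) = Σ ω_n B_n sin(nξ) with ω_n = 2n: B_1 = 2/2 = 1.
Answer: ψ(ξ, τ) = sin(ξ)sin(2τ) - sin(4ξ)cos(8τ)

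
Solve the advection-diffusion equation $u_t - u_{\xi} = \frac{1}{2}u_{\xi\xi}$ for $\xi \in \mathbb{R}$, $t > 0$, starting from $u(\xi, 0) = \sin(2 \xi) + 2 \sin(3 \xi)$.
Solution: Change to a moving frame: let $\eta = \xi + t$, $\sigma = t$ and write $u(\xi,t) = w(\eta,\sigma)$.
By the chain rule $u_t = w_{\sigma} + w_{\eta}$, $u_{\xi} = w_{\eta}$, $u_{\xi\xi} = w_{\eta\eta}$.
Then $u_t - u_{\xi} = w_{\sigma}$: the advection term cancels and the PDE becomes the heat equation $w_{\sigma} = \frac{1}{2}w_{\eta\eta}$ on $\eta \in \mathbb{R}$.
Initial data: $w(\eta,0) = u(\eta,0) = \sin(2 \eta) + 2 \sin(3 \eta)$.
On $\eta \in \mathbb{R}$ each mode satisfies $(\sin(n\eta))'' = -n^2 \sin(n\eta)$, so $e^{-n^2\sigma/2} \sin(n\eta)$ solves the heat equation; by superposition $w(\eta,\sigma) = \sum c_n e^{-n^2\sigma/2} \sin(n\eta)$.
Reading off the coefficients: $c_2=1, c_3=2$, so $w(\eta,\sigma) = e^{-2 \sigma} \sin(2 \eta) + 2 e^{-9 \sigma/2} \sin(3 \eta)$.
Substituting back $\eta = \xi + t$, $\sigma = t$: $u(\xi,t) = w(\xi + t, t)$.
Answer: $u(\xi, t) = e^{-2 t} \sin(2 \xi + 2 t) + 2 e^{-9 t/2} \sin(3 \xi + 3 t)$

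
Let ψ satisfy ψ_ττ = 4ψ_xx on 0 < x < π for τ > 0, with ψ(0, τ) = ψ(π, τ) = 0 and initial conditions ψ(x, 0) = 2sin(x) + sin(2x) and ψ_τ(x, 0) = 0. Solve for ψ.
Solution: Using separation of variables ψ = X(x)T(τ):
Eigenfunctions: sin(nx), n = 1, 2, 3, ...
General solution: ψ(x, τ) = Σ [A_n cos(2n τ) + B_n sin(2n τ)] sin(nx)
From ψ(x,0) = 2sin(x) + sin(2x): A_1=2, A_2=1. From ψ_τ(x,0) = 0: all B_n = 0.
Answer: ψ(x, τ) = 2sin(x)cos(2τ) + sin(2x)cos(4τ)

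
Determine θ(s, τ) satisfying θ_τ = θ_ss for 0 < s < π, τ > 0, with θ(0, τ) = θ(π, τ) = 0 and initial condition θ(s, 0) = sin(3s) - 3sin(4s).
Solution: Using separation of variables θ = X(s)G(τ):
Eigenfunctions: sin(ns), n = 1, 2, 3, ...
General solution: θ(s, τ) = Σ c_n sin(ns) exp(-n² τ)
Matching θ(s,0) = sin(3s) - 3sin(4s) term by term: c_3=1, c_4=-3.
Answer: θ(s, τ) = exp(-9τ)sin(3s) - 3exp(-16τ)sin(4s)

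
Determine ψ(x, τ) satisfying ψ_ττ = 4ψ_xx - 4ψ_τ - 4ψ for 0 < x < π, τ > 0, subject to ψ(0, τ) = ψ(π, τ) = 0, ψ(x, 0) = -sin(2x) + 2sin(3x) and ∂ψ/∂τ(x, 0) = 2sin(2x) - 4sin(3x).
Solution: Substitute ψ = exp(-2τ)u.
Then ψ_τ = exp(-2τ)(u_τ - 2u), ψ_ττ = exp(-2τ)(u_ττ - 4u_τ + 4u), ψ_xx = exp(-2τ)u_xx; substituting and dividing by exp(-2τ), the lower-order terms cancel: u_ττ = 4u_xx (standard wave equation).
Data for u: u(x,0) = ψ(x,0) = -sin(2x) + 2sin(3x); u_τ(x,0) = ψ_τ(x,0) + 2ψ(x,0) = 0. The boundary conditions carry over: u(0,τ) = u(π,τ) = 0.
Separating variables: u = Σ [A_n cos(ω_n τ) + B_n sin(ω_n τ)] sin(nx), ω_n = 2n. From ICs: A_2=-1, A_3=2.
So u(x,τ) = -sin(2x)cos(4τ) + 2sin(3x)cos(6τ), and ψ(x,τ) = exp(-2τ)u(x,τ).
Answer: ψ(x, τ) = -exp(-2τ)sin(2x)cos(4τ) + 2exp(-2τ)sin(3x)cos(6τ)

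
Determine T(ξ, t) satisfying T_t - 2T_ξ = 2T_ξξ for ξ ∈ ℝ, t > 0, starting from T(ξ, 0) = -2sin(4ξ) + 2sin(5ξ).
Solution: Change to a moving frame: let η = ξ + 2t, σ = t and write T(ξ,t) = u(η,σ).
By the chain rule T_t = u_σ + 2u_η, T_ξ = u_η, T_ξξ = u_ηη.
Then T_t - 2T_ξ = u_σ: the advection term cancels and the PDE becomes the heat equation u_σ = 2u_ηη on η ∈ ℝ.
Initial data: u(η,0) = T(η,0) = -2sin(4η) + 2sin(5η).
On η ∈ ℝ each mode satisfies (sin(nη))″ = -n² sin(nη), so exp(-2n²σ) sin(nη) solves the heat equation; by superposition u(η,σ) = Σ c_n exp(-2n²σ) sin(nη).
Reading off the coefficients: c_4=-2, c_5=2, so u(η,σ) = -2exp(-32σ)sin(4η) + 2exp(-50σ)sin(5η).
Substituting back η = ξ + 2t, σ = t: T(ξ,t) = u(ξ + 2t, t).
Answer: T(ξ, t) = -2exp(-32t)sin(8t + 4ξ) + 2exp(-50t)sin(10t + 5ξ)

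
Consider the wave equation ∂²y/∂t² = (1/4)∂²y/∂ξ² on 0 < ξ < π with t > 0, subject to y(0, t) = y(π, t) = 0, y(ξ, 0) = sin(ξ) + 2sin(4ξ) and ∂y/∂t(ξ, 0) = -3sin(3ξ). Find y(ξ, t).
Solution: Separating variables: y = Σ [A_n cos(ω_n t) + B_n sin(ω_n t)] sin(nξ), ω_n = n/2. From ICs (B_n = velocity coefficient / ω_n): A_1=1, A_4=2, B_3=-2.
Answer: y(ξ, t) = -2sin(3t/2)sin(3ξ) + sin(ξ)cos(t/2) + 2sin(4ξ)cos(2t)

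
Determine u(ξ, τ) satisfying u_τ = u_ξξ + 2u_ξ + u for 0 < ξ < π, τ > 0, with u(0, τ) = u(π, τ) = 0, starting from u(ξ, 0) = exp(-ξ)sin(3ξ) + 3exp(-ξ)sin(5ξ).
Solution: Substitute u = exp(-ξ)w.
Then u_ξ = exp(-ξ)(w_ξ - w), u_ξξ = exp(-ξ)(w_ξξ - 2w_ξ + w), u_τ = exp(-ξ)w_τ; substituting and dividing by exp(-ξ), the lower-order terms cancel: w_τ = w_ξξ (standard heat equation).
Data for w: w(ξ,0) = exp(ξ)u(ξ,0) = sin(3ξ) + 3sin(5ξ). The boundary conditions carry over: w(0,τ) = w(π,τ) = 0.
Separating variables: w = Σ c_n exp(-n²τ) sin(nξ). From w(ξ,0) = sin(3ξ) + 3sin(5ξ): c_3=1, c_5=3.
So w(ξ,τ) = exp(-9τ)sin(3ξ) + 3exp(-25τ)sin(5ξ), and u(ξ,τ) = exp(-ξ)w(ξ,τ).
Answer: u(ξ, τ) = exp(-ξ)exp(-9τ)sin(3ξ) + 3exp(-ξ)exp(-25τ)sin(5ξ)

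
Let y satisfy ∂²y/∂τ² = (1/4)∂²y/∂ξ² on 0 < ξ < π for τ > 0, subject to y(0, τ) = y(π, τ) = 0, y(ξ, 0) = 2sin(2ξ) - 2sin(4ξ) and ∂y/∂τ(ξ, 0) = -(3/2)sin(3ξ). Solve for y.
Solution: Separating variables: y = Σ [A_n cos(ω_n τ) + B_n sin(ω_n τ)] sin(nξ), ω_n = n/2. From ICs (B_n = velocity coefficient / ω_n): A_2=2, A_4=-2, B_3=-1.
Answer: y(ξ, τ) = 2sin(2ξ)cos(τ) - sin(3ξ)sin(3τ/2) - 2sin(4ξ)cos(2τ)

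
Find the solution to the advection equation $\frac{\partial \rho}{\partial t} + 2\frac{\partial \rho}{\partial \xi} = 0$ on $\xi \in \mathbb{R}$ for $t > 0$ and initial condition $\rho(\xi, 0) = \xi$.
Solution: By characteristics ($d\xi/dt = 2$), $\rho(\xi,t) = f(\xi - 2t)$ with $f = \rho( \cdot , 0)$.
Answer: $\rho(\xi, t) = \xi - 2 t$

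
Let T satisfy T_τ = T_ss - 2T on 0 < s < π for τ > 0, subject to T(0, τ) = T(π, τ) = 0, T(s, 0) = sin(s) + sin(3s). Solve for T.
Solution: Substitute T = exp(-2τ)u, i.e. u = exp(2τ)T.
By the product rule, T_τ = exp(-2τ)(u_τ - 2u), T_ss = exp(-2τ)u_ss.
Substituting into the PDE and dividing by exp(-2τ): u_τ - 2u = u_ss - 2u.
The lower-order terms cancel, leaving the standard heat equation u_τ = u_ss.
Initial data for u: u(s,0) = T(s,0) = sin(s) + sin(3s). The boundary conditions carry over: u(0,τ) = u(π,τ) = 0.
Solve for u:
  Using separation of variables u = X(s)G(τ):
  Eigenfunctions: sin(ns), n = 1, 2, 3, ...
  General solution: u(s, τ) = Σ c_n sin(ns) exp(-n² τ)
  Matching u(s,0) = sin(s) + sin(3s) term by term: c_1=1, c_3=1.
Hence u(s,τ) = exp(-τ)sin(s) + exp(-9τ)sin(3s).
Transform back: T(s,τ) = exp(-2τ)u(s,τ).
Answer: T(s, τ) = exp(-3τ)sin(s) + exp(-11τ)sin(3s)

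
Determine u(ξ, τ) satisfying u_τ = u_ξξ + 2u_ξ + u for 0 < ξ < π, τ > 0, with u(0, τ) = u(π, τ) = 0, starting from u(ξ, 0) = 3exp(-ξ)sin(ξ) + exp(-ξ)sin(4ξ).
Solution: Substitute u = exp(-ξ)w.
Then u_ξ = exp(-ξ)(w_ξ - w), u_ξξ = exp(-ξ)(w_ξξ - 2w_ξ + w), u_τ = exp(-ξ)w_τ; substituting and dividing by exp(-ξ), the lower-order terms cancel: w_τ = w_ξξ (standard heat equation).
Data for w: w(ξ,0) = exp(ξ)u(ξ,0) = 3sin(ξ) + sin(4ξ). The boundary conditions carry over: w(0,τ) = w(π,τ) = 0.
Separating variables: w = Σ c_n exp(-n²τ) sin(nξ). From w(ξ,0) = 3sin(ξ) + sin(4ξ): c_1=3, c_4=1.
So w(ξ,τ) = 3exp(-τ)sin(ξ) + exp(-16τ)sin(4ξ), and u(ξ,τ) = exp(-ξ)w(ξ,τ).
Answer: u(ξ, τ) = 3exp(-ξ)exp(-τ)sin(ξ) + exp(-ξ)exp(-16τ)sin(4ξ)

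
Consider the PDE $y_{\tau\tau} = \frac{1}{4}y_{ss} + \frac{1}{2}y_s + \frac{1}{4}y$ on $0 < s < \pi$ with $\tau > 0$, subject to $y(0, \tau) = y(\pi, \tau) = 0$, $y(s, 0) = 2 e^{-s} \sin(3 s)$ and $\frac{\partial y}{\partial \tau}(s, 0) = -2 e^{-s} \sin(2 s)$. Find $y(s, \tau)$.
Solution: Substitute $y = e^{-s}u$, i.e. $u = e^{s}y$.
By the product rule, $y_s = e^{-s}(u_s - u)$, $y_{ss} = e^{-s}(u_{ss} - 2u_s + u)$, $y_{\tau\tau} = e^{-s}u_{\tau\tau}$.
Substituting into the PDE and dividing by $e^{-s}$: $u_{\tau\tau} = \frac{1}{4}(u_{ss} - 2u_s + u) + \frac{1}{2}(u_s - u) + \frac{1}{4}u$.
The lower-order terms cancel, leaving the standard wave equation $u_{\tau\tau} = \frac{1}{4}u_{ss}$.
Initial data for $u$: $u(s,0) = e^{s}y(s,0) = 2 \sin(3 s)$; $u_{\tau}(s,0) = e^{s}y_{\tau}(s,0) = -2 \sin(2 s)$. The boundary conditions carry over: $u(0,\tau) = u(\pi,\tau) = 0$.
Solve for $u$:
  Using separation of variables $u = X(s)T(\tau)$:
  Eigenfunctions: $\sin(ns)$, $n = 1, 2, 3, \ldots$
  General solution: $u(s, \tau) = \sum [A_n \cos(n \tau/2) + B_n \sin(n \tau/2)] \sin(ns)$
  From $u(s,0) = 2 \sin(3 s)$: $A_3=2$. From $u_{\tau}(s,0) = -2 \sin(2 s)$, using $u_{\tau}(s,0) = \sum \omega_n B_n \sin(ns)$ with $\omega_n = n/2$: $B_2 = (-2)/1 = -2$.
Hence $u(s,\tau) = -2 \sin(2 s) \sin(\tau) + 2 \sin(3 s) \cos(3 \tau/2)$.
Transform back: $y(s,\tau) = e^{-s}u(s,\tau)$.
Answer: $y(s, \tau) = -2 e^{-s} \sin(\tau) \sin(2 s) + 2 e^{-s} \sin(3 s) \cos(3 \tau/2)$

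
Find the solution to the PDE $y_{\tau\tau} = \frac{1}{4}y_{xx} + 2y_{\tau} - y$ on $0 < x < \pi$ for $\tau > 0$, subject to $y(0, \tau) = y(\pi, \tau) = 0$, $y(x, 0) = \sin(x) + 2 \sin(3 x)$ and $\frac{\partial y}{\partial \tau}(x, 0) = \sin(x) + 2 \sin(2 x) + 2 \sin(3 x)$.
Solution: Substitute $y = e^{\tau}u$.
Then $y_{\tau} = e^{\tau}(u_{\tau} + u)$, $y_{\tau\tau} = e^{\tau}(u_{\tau\tau} + 2u_{\tau} + u)$, $y_{xx} = e^{\tau}u_{xx}$; substituting and dividing by $e^{\tau}$, the lower-order terms cancel: $u_{\tau\tau} = \frac{1}{4}u_{xx}$ (standard wave equation).
Data for $u$: $u(x,0) = y(x,0) = \sin(x) + 2 \sin(3 x)$; $u_{\tau}(x,0) = y_{\tau}(x,0) - y(x,0) = 2 \sin(2 x)$. The boundary conditions carry over: $u(0,\tau) = u(\pi,\tau) = 0$.
Separating variables: $u = \sum [A_n \cos(\omega_n \tau) + B_n \sin(\omega_n \tau)] \sin(nx)$, $\omega_n = n/2$. From ICs ($B_n$ = velocity coefficient / $\omega_n$): $A_1=1, A_3=2, B_2=2$.
So $u(x,\tau) = \sin(x) \cos(\tau/2) + 2 \sin(2 x) \sin(\tau) + 2 \sin(3 x) \cos(3 \tau/2)$, and $y(x,\tau) = e^{\tau}u(x,\tau)$.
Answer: $y(x, \tau) = 2 e^{\tau} \sin(\tau) \sin(2 x) + e^{\tau} \sin(x) \cos(\tau/2) + 2 e^{\tau} \sin(3 x) \cos(3 \tau/2)$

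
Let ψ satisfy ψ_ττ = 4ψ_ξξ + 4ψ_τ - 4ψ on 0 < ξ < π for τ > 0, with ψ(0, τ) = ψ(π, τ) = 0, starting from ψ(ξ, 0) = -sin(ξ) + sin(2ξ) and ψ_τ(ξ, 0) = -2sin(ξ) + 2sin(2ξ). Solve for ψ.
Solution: Substitute ψ = exp(2τ)u.
Then ψ_τ = exp(2τ)(u_τ + 2u), ψ_ττ = exp(2τ)(u_ττ + 4u_τ + 4u), ψ_ξξ = exp(2τ)u_ξξ; substituting and dividing by exp(2τ), the lower-order terms cancel: u_ττ = 4u_ξξ (standard wave equation).
Data for u: u(ξ,0) = ψ(ξ,0) = -sin(ξ) + sin(2ξ); u_τ(ξ,0) = ψ_τ(ξ,0) - 2ψ(ξ,0) = 0. The boundary conditions carry over: u(0,τ) = u(π,τ) = 0.
Separating variables: u = Σ [A_n cos(ω_n τ) + B_n sin(ω_n τ)] sin(nξ), ω_n = 2n. From ICs: A_1=-1, A_2=1.
So u(ξ,τ) = -sin(ξ)cos(2τ) + sin(2ξ)cos(4τ), and ψ(ξ,τ) = exp(2τ)u(ξ,τ).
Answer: ψ(ξ, τ) = -exp(2τ)sin(ξ)cos(2τ) + exp(2τ)sin(2ξ)cos(4τ)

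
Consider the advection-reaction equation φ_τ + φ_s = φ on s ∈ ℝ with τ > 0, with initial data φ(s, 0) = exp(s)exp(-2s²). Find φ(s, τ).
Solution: Substitute φ = exp(s)u.
Then φ_s = exp(s)(u_s + u), φ_τ = exp(s)u_τ; substituting and dividing by exp(s), the lower-order terms cancel: u_τ + u_s = 0 (standard advection equation).
Data for u: u(s,0) = exp(-s)φ(s,0) = exp(-2s²).
By characteristics (ds/dτ = 1), u(s,τ) = f(s - τ) with f = u(·, 0).
So u(s,τ) = exp(-2(s - τ)²), and φ(s,τ) = exp(s)u(s,τ).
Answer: φ(s, τ) = exp(s)exp(-2(s - τ)²)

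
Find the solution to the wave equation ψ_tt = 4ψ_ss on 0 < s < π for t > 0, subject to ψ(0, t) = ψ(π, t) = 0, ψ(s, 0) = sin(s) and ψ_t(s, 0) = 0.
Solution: Separating variables: ψ = Σ [A_n cos(ω_n t) + B_n sin(ω_n t)] sin(ns), ω_n = 2n. From ICs: A_1=1.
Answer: ψ(s, t) = sin(s)cos(2t)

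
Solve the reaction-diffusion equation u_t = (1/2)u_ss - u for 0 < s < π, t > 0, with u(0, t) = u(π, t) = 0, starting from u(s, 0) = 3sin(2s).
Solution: Substitute u = exp(-t)w.
Then u_t = exp(-t)(w_t - w), u_ss = exp(-t)w_ss; substituting and dividing by exp(-t), the lower-order terms cancel: w_t = (1/2)w_ss (standard heat equation).
Data for w: w(s,0) = u(s,0) = 3sin(2s). The boundary conditions carry over: w(0,t) = w(π,t) = 0.
Separating variables: w = Σ c_n exp(-n²t/2) sin(ns). From w(s,0) = 3sin(2s): c_2=3.
So w(s,t) = 3exp(-2t)sin(2s), and u(s,t) = exp(-t)w(s,t).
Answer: u(s, t) = 3exp(-3t)sin(2s)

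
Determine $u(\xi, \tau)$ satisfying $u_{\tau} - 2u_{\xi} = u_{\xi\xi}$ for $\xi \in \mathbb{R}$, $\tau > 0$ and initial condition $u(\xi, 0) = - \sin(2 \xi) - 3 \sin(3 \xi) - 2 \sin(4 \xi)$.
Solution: Moving frame: $\eta = \xi + 2\tau$, $\sigma = \tau$, $u = w(\eta,\sigma)$, so $u_{\tau} = w_{\sigma} + 2w_{\eta}$ and $u_{\xi\xi} = w_{\eta\eta}$.
Hence $u_{\tau} - 2u_{\xi} = w_{\sigma}$ and the PDE becomes the heat equation $w_{\sigma} = w_{\eta\eta}$ on $\eta \in \mathbb{R}$.
Initial data: $w(\eta,0) = u(\eta,0) = - \sin(2 \eta) - 3 \sin(3 \eta) - 2 \sin(4 \eta)$. Each mode $\sin(n\eta)$ decays as $e^{-n^2\sigma}$ on $\mathbb{R}$, so $w(\eta,\sigma) = \sum c_n e^{-n^2\sigma} \sin(n\eta)$ with $c_2=-1, c_3=-3, c_4=-2$: $w(\eta,\sigma) = - e^{-4 \sigma} \sin(2 \eta) - 3 e^{-9 \sigma} \sin(3 \eta) - 2 e^{-16 \sigma} \sin(4 \eta)$.
Substituting back: $u(\xi,\tau) = w(\xi + 2\tau, \tau)$.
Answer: $u(\xi, \tau) = - e^{-4 \tau} \sin(4 \tau + 2 \xi) - 3 e^{-9 \tau} \sin(6 \tau + 3 \xi) - 2 e^{-16 \tau} \sin(8 \tau + 4 \xi)$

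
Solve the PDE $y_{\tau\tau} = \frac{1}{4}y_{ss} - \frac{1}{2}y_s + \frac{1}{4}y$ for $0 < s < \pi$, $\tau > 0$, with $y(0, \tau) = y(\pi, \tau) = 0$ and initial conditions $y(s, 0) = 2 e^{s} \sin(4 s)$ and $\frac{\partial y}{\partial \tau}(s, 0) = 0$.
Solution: Substitute $y = e^{s}u$.
Then $y_s = e^{s}(u_s + u)$, $y_{ss} = e^{s}(u_{ss} + 2u_s + u)$, $y_{\tau\tau} = e^{s}u_{\tau\tau}$; substituting and dividing by $e^{s}$, the lower-order terms cancel: $u_{\tau\tau} = \frac{1}{4}u_{ss}$ (standard wave equation).
Data for $u$: $u(s,0) = e^{-s}y(s,0) = 2 \sin(4 s)$; $u_{\tau}(s,0) = e^{-s}y_{\tau}(s,0) = 0$. The boundary conditions carry over: $u(0,\tau) = u(\pi,\tau) = 0$.
Separating variables: $u = \sum [A_n \cos(\omega_n \tau) + B_n \sin(\omega_n \tau)] \sin(ns)$, $\omega_n = n/2$. From ICs: $A_4=2$.
So $u(s,\tau) = 2 \sin(4 s) \cos(2 \tau)$, and $y(s,\tau) = e^{s}u(s,\tau)$.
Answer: $y(s, \tau) = 2 e^{s} \sin(4 s) \cos(2 \tau)$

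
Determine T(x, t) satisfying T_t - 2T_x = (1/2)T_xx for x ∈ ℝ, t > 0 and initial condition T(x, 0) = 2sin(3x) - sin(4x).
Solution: Moving frame: η = x + 2t, σ = t, T = u(η,σ), so T_t = u_σ + 2u_η and T_xx = u_ηη.
Hence T_t - 2T_x = u_σ and the PDE becomes the heat equation u_σ = (1/2)u_ηη on η ∈ ℝ.
Initial data: u(η,0) = T(η,0) = 2sin(3η) - sin(4η). Each mode sin(nη) decays as exp(-n²σ/2) on ℝ, so u(η,σ) = Σ c_n exp(-n²σ/2) sin(nη) with c_3=2, c_4=-1: u(η,σ) = -exp(-8σ)sin(4η) + 2exp(-9σ/2)sin(3η).
Substituting back: T(x,t) = u(x + 2t, t).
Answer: T(x, t) = -exp(-8t)sin(8t + 4x) + 2exp(-9t/2)sin(6t + 3x)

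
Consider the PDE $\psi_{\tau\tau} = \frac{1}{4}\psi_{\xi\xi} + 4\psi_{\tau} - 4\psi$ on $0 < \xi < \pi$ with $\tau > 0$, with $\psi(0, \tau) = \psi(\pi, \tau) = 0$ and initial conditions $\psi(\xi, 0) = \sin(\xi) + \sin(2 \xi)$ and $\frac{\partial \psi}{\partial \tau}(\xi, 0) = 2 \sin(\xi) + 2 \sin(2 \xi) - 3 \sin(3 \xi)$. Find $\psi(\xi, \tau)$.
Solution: Substitute $\psi = e^{2\tau}u$.
Then $\psi_{\tau} = e^{2\tau}(u_{\tau} + 2u)$, $\psi_{\tau\tau} = e^{2\tau}(u_{\tau\tau} + 4u_{\tau} + 4u)$, $\psi_{\xi\xi} = e^{2\tau}u_{\xi\xi}$; substituting and dividing by $e^{2\tau}$, the lower-order terms cancel: $u_{\tau\tau} = \frac{1}{4}u_{\xi\xi}$ (standard wave equation).
Data for $u$: $u(\xi,0) = \psi(\xi,0) = \sin(\xi) + \sin(2 \xi)$; $u_{\tau}(\xi,0) = \psi_{\tau}(\xi,0) - 2\psi(\xi,0) = -3 \sin(3 \xi)$. The boundary conditions carry over: $u(0,\tau) = u(\pi,\tau) = 0$.
Separating variables: $u = \sum [A_n \cos(\omega_n \tau) + B_n \sin(\omega_n \tau)] \sin(n\xi)$, $\omega_n = n/2$. From ICs ($B_n$ = velocity coefficient / $\omega_n$): $A_1=1, A_2=1, B_3=-2$.
So $u(\xi,\tau) = \sin(\xi) \cos(\tau/2) + \sin(2 \xi) \cos(\tau) - 2 \sin(3 \xi) \sin(3 \tau/2)$, and $\psi(\xi,\tau) = e^{2\tau}u(\xi,\tau)$.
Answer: $\psi(\xi, \tau) = -2 e^{2 \tau} \sin(3 \tau/2) \sin(3 \xi) + e^{2 \tau} \sin(\xi) \cos(\tau/2) + e^{2 \tau} \sin(2 \xi) \cos(\tau)$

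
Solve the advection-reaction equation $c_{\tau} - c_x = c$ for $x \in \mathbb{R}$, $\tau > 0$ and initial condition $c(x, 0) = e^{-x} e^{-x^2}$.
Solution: Substitute $c = e^{-x}u$.
Then $c_x = e^{-x}(u_x - u)$, $c_{\tau} = e^{-x}u_{\tau}$; substituting and dividing by $e^{-x}$, the lower-order terms cancel: $u_{\tau} - u_x = 0$ (standard advection equation).
Data for $u$: $u(x,0) = e^{x}c(x,0) = e^{-x^2}$.
By characteristics ($dx/d\tau = -1$), $u(x,\tau) = f(x + \tau)$ with $f = u( \cdot , 0)$.
So $u(x,\tau) = e^{-(x + \tau)^2}$, and $c(x,\tau) = e^{-x}u(x,\tau)$.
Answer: $c(x, \tau) = e^{-x} e^{-(\tau + x)^2}$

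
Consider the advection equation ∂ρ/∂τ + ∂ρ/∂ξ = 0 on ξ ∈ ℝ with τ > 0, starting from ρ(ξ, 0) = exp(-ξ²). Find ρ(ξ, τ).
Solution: By characteristics (dξ/dτ = 1), ρ(ξ,τ) = f(ξ - τ) with f = ρ(·, 0).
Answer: ρ(ξ, τ) = exp(-(ξ - τ)²)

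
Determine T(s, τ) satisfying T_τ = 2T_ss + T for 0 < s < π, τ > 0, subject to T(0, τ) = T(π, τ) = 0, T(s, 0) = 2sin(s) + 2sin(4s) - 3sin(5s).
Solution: Substitute T = exp(τ)u, i.e. u = exp(-τ)T.
By the product rule, T_τ = exp(τ)(u_τ + u), T_ss = exp(τ)u_ss.
Substituting into the PDE and dividing by exp(τ): u_τ + u = 2u_ss + u.
The lower-order terms cancel, leaving the standard heat equation u_τ = 2u_ss.
Initial data for u: u(s,0) = T(s,0) = 2sin(s) + 2sin(4s) - 3sin(5s). The boundary conditions carry over: u(0,τ) = u(π,τ) = 0.
Solve for u:
  Using separation of variables u = X(s)G(τ):
  Eigenfunctions: sin(ns), n = 1, 2, 3, ...
  General solution: u(s, τ) = Σ c_n sin(ns) exp(-2n² τ)
  Matching u(s,0) = 2sin(s) + 2sin(4s) - 3sin(5s) term by term: c_1=2, c_4=2, c_5=-3.
Hence u(s,τ) = 2exp(-2τ)sin(s) + 2exp(-32τ)sin(4s) - 3exp(-50τ)sin(5s).
Transform back: T(s,τ) = exp(τ)u(s,τ).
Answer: T(s, τ) = 2exp(-τ)sin(s) + 2exp(-31τ)sin(4s) - 3exp(-49τ)sin(5s)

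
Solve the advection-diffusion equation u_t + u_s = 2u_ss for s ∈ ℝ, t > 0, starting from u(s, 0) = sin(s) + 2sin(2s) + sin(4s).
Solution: Moving frame: η = s - t, σ = t, u = w(η,σ), so u_t = w_σ - w_η and u_ss = w_ηη.
Hence u_t + u_s = w_σ and the PDE becomes the heat equation w_σ = 2w_ηη on η ∈ ℝ.
Initial data: w(η,0) = u(η,0) = sin(η) + 2sin(2η) + sin(4η). Each mode sin(nη) decays as exp(-2n²σ) on ℝ, so w(η,σ) = Σ c_n exp(-2n²σ) sin(nη) with c_1=1, c_2=2, c_4=1: w(η,σ) = exp(-2σ)sin(η) + 2exp(-8σ)sin(2η) + exp(-32σ)sin(4η).
Substituting back: u(s,t) = w(s - t, t).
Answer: u(s, t) = exp(-2t)sin(s - t) + 2exp(-8t)sin(2s - 2t) + exp(-32t)sin(4s - 4t)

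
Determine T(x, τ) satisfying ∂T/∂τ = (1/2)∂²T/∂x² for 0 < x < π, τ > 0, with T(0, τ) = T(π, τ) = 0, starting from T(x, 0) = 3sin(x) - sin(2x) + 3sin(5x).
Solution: Separating variables: T = Σ c_n exp(-n²τ/2) sin(nx). From T(x,0) = 3sin(x) - sin(2x) + 3sin(5x): c_1=3, c_2=-1, c_5=3.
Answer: T(x, τ) = -exp(-2τ)sin(2x) + 3exp(-τ/2)sin(x) + 3exp(-25τ/2)sin(5x)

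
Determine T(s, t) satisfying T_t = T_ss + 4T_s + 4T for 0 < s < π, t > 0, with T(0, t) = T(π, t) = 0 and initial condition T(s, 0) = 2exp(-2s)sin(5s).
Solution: Substitute T = exp(-2s)u, i.e. u = exp(2s)T.
By the product rule, T_s = exp(-2s)(u_s - 2u), T_ss = exp(-2s)(u_ss - 4u_s + 4u), T_t = exp(-2s)u_t.
Substituting into the PDE and dividing by exp(-2s): u_t = (u_ss - 4u_s + 4u) + 4(u_s - 2u) + 4u.
The lower-order terms cancel, leaving the standard heat equation u_t = u_ss.
Initial data for u: u(s,0) = exp(2s)T(s,0) = 2sin(5s). The boundary conditions carry over: u(0,t) = u(π,t) = 0.
Solve for u:
  Using separation of variables u = X(s)G(t):
  Eigenfunctions: sin(ns), n = 1, 2, 3, ...
  General solution: u(s, t) = Σ c_n sin(ns) exp(-n² t)
  Matching u(s,0) = 2sin(5s) term by term: c_5=2.
Hence u(s,t) = 2exp(-25t)sin(5s).
Transform back: T(s,t) = exp(-2s)u(s,t).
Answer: T(s, t) = 2exp(-2s)exp(-25t)sin(5s)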